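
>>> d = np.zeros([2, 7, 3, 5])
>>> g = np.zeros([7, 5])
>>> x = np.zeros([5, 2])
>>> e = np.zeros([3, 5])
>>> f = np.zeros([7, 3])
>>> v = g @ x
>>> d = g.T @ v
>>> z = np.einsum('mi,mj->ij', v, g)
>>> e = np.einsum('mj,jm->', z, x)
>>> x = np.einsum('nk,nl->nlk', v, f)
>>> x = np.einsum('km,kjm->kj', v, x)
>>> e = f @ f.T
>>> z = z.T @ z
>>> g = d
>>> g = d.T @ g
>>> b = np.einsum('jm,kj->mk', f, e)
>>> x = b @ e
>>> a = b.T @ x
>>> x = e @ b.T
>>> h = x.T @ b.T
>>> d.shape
(5, 2)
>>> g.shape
(2, 2)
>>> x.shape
(7, 3)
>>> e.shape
(7, 7)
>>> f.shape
(7, 3)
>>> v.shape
(7, 2)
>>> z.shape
(5, 5)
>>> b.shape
(3, 7)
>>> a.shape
(7, 7)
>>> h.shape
(3, 3)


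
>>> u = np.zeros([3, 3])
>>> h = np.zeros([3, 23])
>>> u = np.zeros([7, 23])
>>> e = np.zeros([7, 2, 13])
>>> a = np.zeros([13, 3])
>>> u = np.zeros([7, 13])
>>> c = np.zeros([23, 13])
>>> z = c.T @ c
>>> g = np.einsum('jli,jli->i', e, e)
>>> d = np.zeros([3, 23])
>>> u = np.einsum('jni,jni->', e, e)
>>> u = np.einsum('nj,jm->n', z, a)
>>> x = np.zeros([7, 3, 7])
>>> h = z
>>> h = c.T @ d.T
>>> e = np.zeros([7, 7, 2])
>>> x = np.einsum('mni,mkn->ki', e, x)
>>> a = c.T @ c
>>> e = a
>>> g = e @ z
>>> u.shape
(13,)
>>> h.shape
(13, 3)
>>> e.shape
(13, 13)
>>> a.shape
(13, 13)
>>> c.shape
(23, 13)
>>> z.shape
(13, 13)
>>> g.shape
(13, 13)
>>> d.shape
(3, 23)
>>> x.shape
(3, 2)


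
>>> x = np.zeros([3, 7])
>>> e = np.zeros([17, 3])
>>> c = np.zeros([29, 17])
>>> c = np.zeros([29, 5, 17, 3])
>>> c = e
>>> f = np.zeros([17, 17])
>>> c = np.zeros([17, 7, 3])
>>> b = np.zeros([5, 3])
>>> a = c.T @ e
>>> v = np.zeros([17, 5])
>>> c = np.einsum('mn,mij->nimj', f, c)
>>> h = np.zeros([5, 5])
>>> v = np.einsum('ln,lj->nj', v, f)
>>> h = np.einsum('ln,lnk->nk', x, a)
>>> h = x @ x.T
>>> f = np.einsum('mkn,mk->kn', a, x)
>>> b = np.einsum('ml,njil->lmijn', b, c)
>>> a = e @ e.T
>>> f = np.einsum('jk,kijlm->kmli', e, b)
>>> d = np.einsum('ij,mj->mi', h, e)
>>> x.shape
(3, 7)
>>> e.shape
(17, 3)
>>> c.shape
(17, 7, 17, 3)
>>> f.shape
(3, 17, 7, 5)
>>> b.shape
(3, 5, 17, 7, 17)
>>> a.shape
(17, 17)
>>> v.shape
(5, 17)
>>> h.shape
(3, 3)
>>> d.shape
(17, 3)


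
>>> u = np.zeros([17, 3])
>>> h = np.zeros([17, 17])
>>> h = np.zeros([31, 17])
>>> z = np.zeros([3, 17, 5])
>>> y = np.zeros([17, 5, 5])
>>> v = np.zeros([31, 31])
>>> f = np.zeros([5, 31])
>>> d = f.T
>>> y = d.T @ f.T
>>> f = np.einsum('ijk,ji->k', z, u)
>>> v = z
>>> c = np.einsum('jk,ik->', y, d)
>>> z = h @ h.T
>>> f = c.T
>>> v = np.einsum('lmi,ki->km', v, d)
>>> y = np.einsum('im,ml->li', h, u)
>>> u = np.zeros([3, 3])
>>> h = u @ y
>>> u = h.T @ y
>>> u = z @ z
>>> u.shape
(31, 31)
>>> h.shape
(3, 31)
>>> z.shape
(31, 31)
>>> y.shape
(3, 31)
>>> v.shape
(31, 17)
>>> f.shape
()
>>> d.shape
(31, 5)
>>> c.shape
()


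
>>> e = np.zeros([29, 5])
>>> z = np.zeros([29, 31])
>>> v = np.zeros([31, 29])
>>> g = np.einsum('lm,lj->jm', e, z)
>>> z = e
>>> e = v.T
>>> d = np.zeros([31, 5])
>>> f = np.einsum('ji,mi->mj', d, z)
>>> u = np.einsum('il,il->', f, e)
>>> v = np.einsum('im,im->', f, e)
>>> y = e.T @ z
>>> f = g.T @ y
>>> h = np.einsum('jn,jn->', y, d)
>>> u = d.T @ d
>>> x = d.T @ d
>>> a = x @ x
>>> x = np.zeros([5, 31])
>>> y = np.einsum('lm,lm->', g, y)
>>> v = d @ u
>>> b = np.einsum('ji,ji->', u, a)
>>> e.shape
(29, 31)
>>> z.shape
(29, 5)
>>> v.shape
(31, 5)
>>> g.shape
(31, 5)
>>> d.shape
(31, 5)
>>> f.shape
(5, 5)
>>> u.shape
(5, 5)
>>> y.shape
()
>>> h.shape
()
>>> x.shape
(5, 31)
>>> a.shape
(5, 5)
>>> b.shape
()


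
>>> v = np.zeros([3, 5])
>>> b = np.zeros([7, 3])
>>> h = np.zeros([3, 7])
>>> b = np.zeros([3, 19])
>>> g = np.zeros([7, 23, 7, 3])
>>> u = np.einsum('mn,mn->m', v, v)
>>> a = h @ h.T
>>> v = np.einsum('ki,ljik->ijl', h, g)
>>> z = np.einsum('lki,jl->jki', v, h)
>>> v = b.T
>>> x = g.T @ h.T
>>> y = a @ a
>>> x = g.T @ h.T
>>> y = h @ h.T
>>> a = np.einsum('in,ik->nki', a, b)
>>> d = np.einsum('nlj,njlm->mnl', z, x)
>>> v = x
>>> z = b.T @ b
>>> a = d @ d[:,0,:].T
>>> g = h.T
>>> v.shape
(3, 7, 23, 3)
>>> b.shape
(3, 19)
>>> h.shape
(3, 7)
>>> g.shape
(7, 3)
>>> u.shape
(3,)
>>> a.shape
(3, 3, 3)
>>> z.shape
(19, 19)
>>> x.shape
(3, 7, 23, 3)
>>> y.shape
(3, 3)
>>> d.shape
(3, 3, 23)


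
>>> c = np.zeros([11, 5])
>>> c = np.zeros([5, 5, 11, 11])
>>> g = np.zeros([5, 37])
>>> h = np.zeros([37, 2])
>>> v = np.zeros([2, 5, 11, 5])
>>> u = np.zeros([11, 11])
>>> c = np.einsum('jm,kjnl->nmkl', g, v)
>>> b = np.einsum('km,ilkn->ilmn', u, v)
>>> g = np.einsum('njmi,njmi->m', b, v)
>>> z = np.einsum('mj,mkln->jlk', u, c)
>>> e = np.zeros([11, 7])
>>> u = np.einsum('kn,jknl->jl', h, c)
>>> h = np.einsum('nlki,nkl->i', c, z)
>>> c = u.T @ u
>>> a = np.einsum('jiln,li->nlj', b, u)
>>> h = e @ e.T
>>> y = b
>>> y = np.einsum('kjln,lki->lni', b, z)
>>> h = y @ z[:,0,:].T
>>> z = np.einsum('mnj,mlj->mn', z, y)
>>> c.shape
(5, 5)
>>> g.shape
(11,)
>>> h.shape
(11, 5, 11)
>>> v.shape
(2, 5, 11, 5)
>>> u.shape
(11, 5)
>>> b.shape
(2, 5, 11, 5)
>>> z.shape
(11, 2)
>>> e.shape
(11, 7)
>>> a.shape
(5, 11, 2)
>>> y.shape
(11, 5, 37)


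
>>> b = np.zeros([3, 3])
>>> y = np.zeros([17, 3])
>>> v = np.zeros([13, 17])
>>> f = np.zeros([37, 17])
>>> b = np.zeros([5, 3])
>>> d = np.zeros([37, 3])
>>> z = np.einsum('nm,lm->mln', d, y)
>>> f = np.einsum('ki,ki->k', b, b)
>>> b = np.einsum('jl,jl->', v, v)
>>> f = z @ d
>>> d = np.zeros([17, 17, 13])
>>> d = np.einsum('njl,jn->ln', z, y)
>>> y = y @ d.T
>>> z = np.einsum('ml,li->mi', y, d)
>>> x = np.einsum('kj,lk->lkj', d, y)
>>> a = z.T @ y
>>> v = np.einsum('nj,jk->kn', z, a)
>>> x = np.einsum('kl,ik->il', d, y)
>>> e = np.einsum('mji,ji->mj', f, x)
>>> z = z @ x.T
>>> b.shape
()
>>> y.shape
(17, 37)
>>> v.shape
(37, 17)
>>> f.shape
(3, 17, 3)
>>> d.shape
(37, 3)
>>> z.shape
(17, 17)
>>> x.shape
(17, 3)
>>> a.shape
(3, 37)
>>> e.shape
(3, 17)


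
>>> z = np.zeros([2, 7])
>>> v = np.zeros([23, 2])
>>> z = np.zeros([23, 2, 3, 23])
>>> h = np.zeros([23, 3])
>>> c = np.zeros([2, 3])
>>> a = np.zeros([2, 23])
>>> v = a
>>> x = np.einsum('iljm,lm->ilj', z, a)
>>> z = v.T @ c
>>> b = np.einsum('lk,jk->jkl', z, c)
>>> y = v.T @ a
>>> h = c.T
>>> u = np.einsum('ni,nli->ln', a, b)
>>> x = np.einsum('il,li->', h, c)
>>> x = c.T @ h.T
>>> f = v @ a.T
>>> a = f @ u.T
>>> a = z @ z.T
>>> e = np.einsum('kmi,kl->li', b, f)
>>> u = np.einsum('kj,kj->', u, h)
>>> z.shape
(23, 3)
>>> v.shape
(2, 23)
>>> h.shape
(3, 2)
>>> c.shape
(2, 3)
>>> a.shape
(23, 23)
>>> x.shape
(3, 3)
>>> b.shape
(2, 3, 23)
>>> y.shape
(23, 23)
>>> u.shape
()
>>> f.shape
(2, 2)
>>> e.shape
(2, 23)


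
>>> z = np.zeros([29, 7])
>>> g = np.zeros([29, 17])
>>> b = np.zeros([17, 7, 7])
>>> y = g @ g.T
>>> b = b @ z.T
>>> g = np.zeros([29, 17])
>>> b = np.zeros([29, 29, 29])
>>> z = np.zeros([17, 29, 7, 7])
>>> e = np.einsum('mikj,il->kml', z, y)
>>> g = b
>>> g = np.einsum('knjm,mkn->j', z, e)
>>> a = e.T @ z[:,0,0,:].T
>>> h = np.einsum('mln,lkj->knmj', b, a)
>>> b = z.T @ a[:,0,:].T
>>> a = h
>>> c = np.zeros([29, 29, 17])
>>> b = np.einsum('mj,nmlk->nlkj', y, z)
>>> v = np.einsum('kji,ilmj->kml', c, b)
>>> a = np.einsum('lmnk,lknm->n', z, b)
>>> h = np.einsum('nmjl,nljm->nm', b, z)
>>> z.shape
(17, 29, 7, 7)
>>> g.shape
(7,)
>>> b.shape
(17, 7, 7, 29)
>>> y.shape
(29, 29)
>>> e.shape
(7, 17, 29)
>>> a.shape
(7,)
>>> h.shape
(17, 7)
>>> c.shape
(29, 29, 17)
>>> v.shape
(29, 7, 7)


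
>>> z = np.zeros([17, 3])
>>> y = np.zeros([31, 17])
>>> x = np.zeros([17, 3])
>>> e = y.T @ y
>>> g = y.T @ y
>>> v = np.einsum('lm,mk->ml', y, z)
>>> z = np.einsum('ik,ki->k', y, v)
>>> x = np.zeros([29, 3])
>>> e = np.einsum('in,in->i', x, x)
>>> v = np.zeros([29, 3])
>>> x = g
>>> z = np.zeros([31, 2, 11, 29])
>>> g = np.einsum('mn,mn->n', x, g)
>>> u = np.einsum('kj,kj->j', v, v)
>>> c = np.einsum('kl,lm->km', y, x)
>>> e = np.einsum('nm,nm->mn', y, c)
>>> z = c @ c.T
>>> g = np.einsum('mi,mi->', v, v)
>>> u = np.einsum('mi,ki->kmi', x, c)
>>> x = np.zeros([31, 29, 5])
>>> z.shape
(31, 31)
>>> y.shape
(31, 17)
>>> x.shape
(31, 29, 5)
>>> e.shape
(17, 31)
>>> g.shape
()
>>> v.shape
(29, 3)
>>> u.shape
(31, 17, 17)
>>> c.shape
(31, 17)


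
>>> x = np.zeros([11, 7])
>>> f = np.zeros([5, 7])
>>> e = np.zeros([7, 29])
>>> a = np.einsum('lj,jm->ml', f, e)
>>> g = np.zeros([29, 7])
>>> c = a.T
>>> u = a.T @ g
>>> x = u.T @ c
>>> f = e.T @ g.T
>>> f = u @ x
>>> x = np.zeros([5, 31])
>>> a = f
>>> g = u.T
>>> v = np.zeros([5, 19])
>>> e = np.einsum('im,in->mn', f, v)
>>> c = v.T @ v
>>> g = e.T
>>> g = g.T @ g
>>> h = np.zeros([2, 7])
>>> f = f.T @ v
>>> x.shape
(5, 31)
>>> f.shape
(29, 19)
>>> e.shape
(29, 19)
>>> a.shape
(5, 29)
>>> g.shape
(29, 29)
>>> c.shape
(19, 19)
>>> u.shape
(5, 7)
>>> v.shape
(5, 19)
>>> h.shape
(2, 7)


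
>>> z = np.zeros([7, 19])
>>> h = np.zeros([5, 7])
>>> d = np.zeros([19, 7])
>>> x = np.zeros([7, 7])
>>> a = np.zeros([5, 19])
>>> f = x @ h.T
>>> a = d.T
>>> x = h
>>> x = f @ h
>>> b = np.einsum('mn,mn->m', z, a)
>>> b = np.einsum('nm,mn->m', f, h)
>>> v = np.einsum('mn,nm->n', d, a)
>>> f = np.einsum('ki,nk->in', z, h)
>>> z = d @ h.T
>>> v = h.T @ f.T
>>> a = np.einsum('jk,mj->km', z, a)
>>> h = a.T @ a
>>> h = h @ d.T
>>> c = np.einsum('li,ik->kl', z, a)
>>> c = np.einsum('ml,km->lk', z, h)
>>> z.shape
(19, 5)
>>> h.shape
(7, 19)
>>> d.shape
(19, 7)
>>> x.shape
(7, 7)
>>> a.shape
(5, 7)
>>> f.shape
(19, 5)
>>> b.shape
(5,)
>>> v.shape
(7, 19)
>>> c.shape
(5, 7)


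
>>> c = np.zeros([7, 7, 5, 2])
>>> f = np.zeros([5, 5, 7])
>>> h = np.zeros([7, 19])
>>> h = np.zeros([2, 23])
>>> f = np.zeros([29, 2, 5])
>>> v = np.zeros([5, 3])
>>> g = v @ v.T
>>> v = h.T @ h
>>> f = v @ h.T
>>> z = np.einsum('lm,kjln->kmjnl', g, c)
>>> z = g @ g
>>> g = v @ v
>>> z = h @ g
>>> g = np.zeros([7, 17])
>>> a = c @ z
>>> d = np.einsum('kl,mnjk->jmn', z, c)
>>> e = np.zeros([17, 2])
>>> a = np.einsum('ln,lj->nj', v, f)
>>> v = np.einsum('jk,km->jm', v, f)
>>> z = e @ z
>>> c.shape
(7, 7, 5, 2)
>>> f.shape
(23, 2)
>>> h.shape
(2, 23)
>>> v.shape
(23, 2)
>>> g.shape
(7, 17)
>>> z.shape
(17, 23)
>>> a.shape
(23, 2)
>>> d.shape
(5, 7, 7)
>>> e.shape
(17, 2)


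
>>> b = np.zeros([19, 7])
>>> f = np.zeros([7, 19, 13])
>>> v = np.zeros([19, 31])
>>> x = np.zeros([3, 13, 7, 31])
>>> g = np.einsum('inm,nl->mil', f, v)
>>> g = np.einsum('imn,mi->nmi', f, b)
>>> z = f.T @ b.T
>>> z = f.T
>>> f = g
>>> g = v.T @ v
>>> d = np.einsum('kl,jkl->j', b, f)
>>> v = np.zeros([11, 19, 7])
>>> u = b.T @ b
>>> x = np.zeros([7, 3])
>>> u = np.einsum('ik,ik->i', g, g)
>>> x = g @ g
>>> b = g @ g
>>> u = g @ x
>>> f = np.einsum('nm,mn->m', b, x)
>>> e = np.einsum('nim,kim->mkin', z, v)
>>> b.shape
(31, 31)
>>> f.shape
(31,)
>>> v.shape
(11, 19, 7)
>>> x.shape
(31, 31)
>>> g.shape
(31, 31)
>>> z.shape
(13, 19, 7)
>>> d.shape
(13,)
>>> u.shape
(31, 31)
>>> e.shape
(7, 11, 19, 13)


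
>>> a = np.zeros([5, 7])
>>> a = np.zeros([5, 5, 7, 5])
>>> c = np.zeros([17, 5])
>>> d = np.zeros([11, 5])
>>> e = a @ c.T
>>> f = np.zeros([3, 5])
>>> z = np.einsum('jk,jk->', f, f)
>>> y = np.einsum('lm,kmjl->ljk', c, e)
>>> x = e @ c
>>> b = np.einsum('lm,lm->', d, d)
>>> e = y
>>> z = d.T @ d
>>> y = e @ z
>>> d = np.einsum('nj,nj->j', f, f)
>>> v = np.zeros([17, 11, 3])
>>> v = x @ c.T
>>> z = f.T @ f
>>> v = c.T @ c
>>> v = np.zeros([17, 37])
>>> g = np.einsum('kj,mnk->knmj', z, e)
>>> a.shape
(5, 5, 7, 5)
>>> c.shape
(17, 5)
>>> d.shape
(5,)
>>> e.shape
(17, 7, 5)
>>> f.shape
(3, 5)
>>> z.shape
(5, 5)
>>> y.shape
(17, 7, 5)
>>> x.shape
(5, 5, 7, 5)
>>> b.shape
()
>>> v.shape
(17, 37)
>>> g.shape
(5, 7, 17, 5)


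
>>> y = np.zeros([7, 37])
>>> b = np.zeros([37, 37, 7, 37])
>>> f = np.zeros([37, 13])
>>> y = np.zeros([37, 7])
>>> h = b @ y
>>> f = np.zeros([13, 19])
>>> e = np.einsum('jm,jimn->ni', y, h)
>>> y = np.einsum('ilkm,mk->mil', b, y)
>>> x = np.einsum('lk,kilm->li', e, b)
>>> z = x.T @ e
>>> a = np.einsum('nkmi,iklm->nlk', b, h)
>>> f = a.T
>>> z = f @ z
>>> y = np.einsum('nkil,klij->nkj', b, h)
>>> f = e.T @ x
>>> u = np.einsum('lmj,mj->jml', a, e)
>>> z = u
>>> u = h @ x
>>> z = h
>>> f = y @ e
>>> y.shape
(37, 37, 7)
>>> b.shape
(37, 37, 7, 37)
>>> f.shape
(37, 37, 37)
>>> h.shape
(37, 37, 7, 7)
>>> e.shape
(7, 37)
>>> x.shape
(7, 37)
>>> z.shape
(37, 37, 7, 7)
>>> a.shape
(37, 7, 37)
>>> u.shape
(37, 37, 7, 37)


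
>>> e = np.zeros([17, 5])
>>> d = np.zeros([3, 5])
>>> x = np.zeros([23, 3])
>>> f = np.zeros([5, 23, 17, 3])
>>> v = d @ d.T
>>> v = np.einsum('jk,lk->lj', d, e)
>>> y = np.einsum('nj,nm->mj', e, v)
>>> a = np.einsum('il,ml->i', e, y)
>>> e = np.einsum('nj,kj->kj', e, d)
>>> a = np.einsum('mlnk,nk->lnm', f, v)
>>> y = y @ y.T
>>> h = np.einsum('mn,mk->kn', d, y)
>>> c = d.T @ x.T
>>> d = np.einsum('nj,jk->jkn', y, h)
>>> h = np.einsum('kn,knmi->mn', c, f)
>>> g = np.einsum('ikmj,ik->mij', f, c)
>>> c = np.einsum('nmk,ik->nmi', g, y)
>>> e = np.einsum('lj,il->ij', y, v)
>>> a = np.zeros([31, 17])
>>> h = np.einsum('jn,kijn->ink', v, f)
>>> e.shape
(17, 3)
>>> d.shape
(3, 5, 3)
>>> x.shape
(23, 3)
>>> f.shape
(5, 23, 17, 3)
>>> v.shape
(17, 3)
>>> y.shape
(3, 3)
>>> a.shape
(31, 17)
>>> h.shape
(23, 3, 5)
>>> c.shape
(17, 5, 3)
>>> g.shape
(17, 5, 3)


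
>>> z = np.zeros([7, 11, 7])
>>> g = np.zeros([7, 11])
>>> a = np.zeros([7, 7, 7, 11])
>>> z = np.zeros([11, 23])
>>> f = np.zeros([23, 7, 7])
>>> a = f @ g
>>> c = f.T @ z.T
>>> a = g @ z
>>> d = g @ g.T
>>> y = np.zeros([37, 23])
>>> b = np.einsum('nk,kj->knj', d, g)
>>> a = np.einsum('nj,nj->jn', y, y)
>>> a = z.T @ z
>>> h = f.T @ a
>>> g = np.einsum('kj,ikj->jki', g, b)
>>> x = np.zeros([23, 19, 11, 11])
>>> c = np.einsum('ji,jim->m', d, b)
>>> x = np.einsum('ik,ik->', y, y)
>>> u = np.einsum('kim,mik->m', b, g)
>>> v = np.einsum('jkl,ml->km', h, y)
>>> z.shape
(11, 23)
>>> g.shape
(11, 7, 7)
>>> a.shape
(23, 23)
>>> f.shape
(23, 7, 7)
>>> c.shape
(11,)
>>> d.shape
(7, 7)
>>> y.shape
(37, 23)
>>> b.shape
(7, 7, 11)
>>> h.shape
(7, 7, 23)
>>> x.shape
()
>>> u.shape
(11,)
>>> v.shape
(7, 37)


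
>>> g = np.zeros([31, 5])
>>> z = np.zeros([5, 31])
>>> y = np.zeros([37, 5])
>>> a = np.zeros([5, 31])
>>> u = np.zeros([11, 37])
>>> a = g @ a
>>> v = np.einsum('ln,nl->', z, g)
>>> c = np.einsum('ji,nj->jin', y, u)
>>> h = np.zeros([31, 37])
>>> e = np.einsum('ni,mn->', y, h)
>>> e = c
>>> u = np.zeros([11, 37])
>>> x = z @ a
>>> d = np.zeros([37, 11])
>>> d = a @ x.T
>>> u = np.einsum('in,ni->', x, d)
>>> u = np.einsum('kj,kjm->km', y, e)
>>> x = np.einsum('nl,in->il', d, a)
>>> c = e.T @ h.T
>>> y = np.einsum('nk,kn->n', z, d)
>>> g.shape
(31, 5)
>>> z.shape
(5, 31)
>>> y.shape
(5,)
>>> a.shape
(31, 31)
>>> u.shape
(37, 11)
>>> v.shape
()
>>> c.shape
(11, 5, 31)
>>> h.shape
(31, 37)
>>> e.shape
(37, 5, 11)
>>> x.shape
(31, 5)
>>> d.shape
(31, 5)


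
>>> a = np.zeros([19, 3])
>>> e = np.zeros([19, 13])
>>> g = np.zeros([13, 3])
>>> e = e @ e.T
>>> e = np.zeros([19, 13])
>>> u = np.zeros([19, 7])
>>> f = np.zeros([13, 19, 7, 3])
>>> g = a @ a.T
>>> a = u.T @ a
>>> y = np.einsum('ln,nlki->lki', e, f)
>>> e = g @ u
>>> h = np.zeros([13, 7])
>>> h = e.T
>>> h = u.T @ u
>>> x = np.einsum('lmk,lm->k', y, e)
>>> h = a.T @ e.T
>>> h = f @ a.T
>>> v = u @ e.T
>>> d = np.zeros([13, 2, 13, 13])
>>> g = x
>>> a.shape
(7, 3)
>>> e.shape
(19, 7)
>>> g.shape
(3,)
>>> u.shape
(19, 7)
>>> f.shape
(13, 19, 7, 3)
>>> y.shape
(19, 7, 3)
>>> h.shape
(13, 19, 7, 7)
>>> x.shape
(3,)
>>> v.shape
(19, 19)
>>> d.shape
(13, 2, 13, 13)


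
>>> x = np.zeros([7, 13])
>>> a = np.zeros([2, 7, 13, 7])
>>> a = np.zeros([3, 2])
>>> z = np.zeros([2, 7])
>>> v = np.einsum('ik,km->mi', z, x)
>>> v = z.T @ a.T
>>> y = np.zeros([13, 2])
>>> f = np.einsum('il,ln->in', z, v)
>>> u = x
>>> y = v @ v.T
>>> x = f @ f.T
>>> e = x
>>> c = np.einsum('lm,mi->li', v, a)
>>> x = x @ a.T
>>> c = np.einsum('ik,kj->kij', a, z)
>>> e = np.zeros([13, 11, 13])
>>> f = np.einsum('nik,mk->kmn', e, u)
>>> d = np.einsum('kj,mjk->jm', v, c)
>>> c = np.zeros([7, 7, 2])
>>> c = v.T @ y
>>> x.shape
(2, 3)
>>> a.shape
(3, 2)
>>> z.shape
(2, 7)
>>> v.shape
(7, 3)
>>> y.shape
(7, 7)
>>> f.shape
(13, 7, 13)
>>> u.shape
(7, 13)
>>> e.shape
(13, 11, 13)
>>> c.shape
(3, 7)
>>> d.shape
(3, 2)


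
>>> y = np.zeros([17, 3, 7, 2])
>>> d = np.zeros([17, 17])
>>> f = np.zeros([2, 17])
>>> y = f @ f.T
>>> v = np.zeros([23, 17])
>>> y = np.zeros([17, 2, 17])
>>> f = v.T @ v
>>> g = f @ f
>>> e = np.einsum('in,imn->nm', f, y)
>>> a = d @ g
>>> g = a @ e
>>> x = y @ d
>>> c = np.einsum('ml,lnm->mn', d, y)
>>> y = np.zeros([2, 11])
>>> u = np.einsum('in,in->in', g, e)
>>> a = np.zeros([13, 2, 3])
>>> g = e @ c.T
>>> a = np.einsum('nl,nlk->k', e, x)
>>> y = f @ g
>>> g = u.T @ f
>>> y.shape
(17, 17)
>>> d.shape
(17, 17)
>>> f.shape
(17, 17)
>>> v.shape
(23, 17)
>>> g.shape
(2, 17)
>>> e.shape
(17, 2)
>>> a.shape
(17,)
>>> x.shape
(17, 2, 17)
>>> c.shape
(17, 2)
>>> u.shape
(17, 2)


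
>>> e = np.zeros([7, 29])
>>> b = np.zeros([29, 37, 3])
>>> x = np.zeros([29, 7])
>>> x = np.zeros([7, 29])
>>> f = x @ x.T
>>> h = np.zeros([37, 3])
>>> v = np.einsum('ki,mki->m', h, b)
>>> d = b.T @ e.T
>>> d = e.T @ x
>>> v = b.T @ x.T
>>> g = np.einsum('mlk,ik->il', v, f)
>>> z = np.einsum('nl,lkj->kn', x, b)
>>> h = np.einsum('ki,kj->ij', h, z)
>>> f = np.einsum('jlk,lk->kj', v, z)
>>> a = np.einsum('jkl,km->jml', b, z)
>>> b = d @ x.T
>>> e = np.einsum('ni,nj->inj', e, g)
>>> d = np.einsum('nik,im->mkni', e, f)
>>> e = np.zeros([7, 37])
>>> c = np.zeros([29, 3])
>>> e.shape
(7, 37)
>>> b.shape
(29, 7)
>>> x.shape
(7, 29)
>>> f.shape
(7, 3)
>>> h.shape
(3, 7)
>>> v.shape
(3, 37, 7)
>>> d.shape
(3, 37, 29, 7)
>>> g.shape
(7, 37)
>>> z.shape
(37, 7)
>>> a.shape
(29, 7, 3)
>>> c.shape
(29, 3)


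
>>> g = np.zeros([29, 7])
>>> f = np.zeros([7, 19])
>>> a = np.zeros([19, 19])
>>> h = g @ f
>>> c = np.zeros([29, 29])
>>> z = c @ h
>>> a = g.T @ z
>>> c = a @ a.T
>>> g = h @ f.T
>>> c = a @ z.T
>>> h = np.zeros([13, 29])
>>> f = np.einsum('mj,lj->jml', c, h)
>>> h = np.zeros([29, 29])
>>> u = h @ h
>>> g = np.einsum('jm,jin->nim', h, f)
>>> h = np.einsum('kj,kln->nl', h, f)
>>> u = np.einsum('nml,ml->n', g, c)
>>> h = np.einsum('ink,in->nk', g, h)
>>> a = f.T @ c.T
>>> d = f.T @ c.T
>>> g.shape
(13, 7, 29)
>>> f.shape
(29, 7, 13)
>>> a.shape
(13, 7, 7)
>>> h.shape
(7, 29)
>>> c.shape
(7, 29)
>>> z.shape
(29, 19)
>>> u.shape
(13,)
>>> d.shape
(13, 7, 7)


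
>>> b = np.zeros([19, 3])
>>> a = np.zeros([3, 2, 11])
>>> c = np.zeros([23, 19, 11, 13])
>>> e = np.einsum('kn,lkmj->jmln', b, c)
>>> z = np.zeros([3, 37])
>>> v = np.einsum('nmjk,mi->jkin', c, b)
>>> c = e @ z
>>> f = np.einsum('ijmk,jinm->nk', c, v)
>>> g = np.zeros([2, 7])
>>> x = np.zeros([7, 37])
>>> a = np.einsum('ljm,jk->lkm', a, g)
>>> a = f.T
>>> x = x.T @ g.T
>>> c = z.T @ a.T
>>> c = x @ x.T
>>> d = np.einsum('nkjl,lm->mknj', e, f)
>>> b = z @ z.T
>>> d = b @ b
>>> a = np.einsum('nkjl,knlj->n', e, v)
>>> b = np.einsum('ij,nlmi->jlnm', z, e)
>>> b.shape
(37, 11, 13, 23)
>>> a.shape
(13,)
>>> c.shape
(37, 37)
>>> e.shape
(13, 11, 23, 3)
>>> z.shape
(3, 37)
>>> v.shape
(11, 13, 3, 23)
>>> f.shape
(3, 37)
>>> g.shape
(2, 7)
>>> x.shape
(37, 2)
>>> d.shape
(3, 3)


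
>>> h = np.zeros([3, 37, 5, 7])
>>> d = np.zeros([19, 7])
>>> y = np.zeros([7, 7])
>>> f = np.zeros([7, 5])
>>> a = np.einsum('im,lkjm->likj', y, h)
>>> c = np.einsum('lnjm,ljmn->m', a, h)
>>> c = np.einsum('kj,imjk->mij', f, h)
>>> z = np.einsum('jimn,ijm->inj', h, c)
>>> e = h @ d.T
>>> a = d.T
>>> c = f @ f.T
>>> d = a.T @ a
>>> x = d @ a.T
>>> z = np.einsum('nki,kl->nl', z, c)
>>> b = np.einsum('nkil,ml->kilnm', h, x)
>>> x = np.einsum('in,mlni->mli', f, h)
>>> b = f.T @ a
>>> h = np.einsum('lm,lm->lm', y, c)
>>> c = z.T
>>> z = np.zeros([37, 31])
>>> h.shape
(7, 7)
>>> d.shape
(19, 19)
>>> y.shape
(7, 7)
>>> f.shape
(7, 5)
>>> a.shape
(7, 19)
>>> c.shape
(7, 37)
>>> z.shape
(37, 31)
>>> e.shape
(3, 37, 5, 19)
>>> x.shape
(3, 37, 7)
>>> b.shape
(5, 19)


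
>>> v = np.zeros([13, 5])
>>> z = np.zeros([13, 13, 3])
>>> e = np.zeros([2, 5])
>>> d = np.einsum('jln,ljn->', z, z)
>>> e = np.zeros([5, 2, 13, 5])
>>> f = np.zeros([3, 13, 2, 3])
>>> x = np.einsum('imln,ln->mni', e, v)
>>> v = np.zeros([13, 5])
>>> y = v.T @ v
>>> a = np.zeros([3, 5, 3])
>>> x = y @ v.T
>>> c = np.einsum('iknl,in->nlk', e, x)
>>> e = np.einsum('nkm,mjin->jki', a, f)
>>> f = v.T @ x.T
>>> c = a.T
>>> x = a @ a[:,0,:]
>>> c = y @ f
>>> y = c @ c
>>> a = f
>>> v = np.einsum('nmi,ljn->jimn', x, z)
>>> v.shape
(13, 3, 5, 3)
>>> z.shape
(13, 13, 3)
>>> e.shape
(13, 5, 2)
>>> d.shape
()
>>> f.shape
(5, 5)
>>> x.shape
(3, 5, 3)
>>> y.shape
(5, 5)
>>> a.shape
(5, 5)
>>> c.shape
(5, 5)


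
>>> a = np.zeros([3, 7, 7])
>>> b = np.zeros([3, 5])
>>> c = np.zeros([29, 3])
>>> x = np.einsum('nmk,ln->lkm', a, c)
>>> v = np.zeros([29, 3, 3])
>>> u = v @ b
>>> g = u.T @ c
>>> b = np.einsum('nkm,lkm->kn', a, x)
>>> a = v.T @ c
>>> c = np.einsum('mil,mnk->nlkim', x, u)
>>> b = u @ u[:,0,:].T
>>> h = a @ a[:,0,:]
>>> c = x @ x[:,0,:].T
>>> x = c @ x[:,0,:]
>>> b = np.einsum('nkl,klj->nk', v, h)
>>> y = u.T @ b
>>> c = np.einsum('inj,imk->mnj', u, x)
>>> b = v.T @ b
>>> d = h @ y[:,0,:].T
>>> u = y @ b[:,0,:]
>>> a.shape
(3, 3, 3)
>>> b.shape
(3, 3, 3)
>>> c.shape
(7, 3, 5)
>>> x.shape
(29, 7, 7)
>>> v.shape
(29, 3, 3)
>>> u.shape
(5, 3, 3)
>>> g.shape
(5, 3, 3)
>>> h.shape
(3, 3, 3)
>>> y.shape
(5, 3, 3)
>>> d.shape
(3, 3, 5)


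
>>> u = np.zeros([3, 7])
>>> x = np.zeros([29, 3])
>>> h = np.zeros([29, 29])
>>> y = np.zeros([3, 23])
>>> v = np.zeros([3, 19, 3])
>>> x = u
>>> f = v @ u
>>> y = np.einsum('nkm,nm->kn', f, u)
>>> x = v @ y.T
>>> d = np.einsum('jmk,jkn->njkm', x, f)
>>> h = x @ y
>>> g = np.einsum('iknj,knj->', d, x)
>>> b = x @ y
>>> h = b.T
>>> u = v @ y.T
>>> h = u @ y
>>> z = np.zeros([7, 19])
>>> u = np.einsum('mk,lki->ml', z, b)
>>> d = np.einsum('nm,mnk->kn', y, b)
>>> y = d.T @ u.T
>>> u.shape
(7, 3)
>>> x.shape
(3, 19, 19)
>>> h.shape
(3, 19, 3)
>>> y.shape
(19, 7)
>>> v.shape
(3, 19, 3)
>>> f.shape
(3, 19, 7)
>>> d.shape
(3, 19)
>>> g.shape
()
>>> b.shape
(3, 19, 3)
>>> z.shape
(7, 19)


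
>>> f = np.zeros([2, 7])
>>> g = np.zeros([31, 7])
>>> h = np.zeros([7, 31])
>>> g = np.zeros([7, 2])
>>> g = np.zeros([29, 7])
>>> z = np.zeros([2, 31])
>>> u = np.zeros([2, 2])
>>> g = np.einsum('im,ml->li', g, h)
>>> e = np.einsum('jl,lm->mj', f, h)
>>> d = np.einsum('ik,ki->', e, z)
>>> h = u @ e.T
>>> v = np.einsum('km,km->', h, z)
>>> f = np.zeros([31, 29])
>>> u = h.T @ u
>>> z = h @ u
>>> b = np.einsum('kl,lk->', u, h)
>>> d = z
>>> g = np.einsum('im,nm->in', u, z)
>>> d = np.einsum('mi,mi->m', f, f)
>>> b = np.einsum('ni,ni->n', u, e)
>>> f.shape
(31, 29)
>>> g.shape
(31, 2)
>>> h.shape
(2, 31)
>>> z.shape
(2, 2)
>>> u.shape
(31, 2)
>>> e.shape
(31, 2)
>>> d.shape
(31,)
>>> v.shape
()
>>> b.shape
(31,)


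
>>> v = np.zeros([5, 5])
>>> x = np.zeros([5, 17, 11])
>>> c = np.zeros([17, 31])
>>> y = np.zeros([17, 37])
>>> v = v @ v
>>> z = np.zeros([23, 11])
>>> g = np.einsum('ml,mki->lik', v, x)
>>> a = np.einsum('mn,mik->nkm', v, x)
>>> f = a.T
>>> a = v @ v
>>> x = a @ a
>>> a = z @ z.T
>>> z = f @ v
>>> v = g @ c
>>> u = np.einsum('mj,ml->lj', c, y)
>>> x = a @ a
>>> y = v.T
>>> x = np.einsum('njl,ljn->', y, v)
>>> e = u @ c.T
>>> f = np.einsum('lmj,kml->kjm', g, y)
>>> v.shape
(5, 11, 31)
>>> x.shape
()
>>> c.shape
(17, 31)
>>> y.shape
(31, 11, 5)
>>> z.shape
(5, 11, 5)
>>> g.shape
(5, 11, 17)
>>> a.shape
(23, 23)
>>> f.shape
(31, 17, 11)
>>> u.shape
(37, 31)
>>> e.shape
(37, 17)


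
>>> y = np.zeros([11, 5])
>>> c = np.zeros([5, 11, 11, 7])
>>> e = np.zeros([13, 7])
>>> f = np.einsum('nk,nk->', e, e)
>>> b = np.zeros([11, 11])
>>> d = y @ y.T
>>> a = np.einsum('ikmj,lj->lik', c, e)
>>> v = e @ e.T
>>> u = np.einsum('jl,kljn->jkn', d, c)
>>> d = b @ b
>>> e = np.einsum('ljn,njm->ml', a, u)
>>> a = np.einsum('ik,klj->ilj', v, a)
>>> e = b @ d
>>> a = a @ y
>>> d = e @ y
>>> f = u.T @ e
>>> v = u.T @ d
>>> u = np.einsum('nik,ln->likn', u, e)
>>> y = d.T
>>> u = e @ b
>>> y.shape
(5, 11)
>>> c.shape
(5, 11, 11, 7)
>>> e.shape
(11, 11)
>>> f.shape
(7, 5, 11)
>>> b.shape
(11, 11)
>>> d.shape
(11, 5)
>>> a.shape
(13, 5, 5)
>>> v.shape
(7, 5, 5)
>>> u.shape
(11, 11)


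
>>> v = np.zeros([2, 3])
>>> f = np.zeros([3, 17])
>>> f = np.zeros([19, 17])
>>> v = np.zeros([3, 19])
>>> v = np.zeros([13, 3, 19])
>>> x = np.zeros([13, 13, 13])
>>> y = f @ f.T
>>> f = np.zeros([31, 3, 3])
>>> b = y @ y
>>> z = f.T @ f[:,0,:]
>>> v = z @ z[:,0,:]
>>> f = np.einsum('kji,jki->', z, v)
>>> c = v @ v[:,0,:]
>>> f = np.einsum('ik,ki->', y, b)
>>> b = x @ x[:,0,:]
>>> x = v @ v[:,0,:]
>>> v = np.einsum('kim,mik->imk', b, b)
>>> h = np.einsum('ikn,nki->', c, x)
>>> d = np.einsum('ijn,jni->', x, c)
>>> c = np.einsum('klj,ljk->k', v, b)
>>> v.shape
(13, 13, 13)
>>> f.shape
()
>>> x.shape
(3, 3, 3)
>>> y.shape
(19, 19)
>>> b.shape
(13, 13, 13)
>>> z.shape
(3, 3, 3)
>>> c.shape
(13,)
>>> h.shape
()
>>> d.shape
()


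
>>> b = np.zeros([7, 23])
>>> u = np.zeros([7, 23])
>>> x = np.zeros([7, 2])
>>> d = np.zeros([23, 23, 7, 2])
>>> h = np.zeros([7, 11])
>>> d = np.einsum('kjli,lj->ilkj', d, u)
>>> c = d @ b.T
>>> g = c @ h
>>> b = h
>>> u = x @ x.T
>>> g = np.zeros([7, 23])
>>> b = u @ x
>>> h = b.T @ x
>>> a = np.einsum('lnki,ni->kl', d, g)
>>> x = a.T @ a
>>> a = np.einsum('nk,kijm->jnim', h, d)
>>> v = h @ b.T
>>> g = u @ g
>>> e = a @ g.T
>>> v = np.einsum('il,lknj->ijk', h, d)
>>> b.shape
(7, 2)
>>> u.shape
(7, 7)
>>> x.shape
(2, 2)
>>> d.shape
(2, 7, 23, 23)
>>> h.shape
(2, 2)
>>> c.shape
(2, 7, 23, 7)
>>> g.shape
(7, 23)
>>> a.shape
(23, 2, 7, 23)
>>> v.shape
(2, 23, 7)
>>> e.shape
(23, 2, 7, 7)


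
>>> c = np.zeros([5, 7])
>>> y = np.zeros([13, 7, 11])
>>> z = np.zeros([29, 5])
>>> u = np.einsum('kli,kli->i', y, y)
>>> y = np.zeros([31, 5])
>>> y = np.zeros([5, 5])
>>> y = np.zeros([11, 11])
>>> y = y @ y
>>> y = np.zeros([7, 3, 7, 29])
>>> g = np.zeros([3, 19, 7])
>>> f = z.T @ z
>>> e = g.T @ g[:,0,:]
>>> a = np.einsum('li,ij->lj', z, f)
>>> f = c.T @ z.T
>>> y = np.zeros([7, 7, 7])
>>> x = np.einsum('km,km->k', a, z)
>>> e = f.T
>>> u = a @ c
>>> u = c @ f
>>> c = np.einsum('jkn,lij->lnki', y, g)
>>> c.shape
(3, 7, 7, 19)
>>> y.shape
(7, 7, 7)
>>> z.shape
(29, 5)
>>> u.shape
(5, 29)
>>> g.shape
(3, 19, 7)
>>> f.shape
(7, 29)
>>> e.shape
(29, 7)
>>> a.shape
(29, 5)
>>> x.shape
(29,)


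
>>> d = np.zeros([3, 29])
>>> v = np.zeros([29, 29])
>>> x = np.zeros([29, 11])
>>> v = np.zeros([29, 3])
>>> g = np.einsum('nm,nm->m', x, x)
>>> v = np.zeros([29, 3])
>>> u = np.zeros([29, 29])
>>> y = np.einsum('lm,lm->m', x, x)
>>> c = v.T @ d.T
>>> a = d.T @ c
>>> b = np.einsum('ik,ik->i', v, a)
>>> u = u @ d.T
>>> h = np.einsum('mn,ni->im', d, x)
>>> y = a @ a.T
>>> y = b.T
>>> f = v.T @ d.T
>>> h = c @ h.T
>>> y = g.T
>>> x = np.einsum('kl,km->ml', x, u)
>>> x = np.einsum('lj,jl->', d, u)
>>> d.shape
(3, 29)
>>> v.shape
(29, 3)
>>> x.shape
()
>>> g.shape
(11,)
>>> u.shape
(29, 3)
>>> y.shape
(11,)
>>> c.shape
(3, 3)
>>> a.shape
(29, 3)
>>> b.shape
(29,)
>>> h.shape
(3, 11)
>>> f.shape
(3, 3)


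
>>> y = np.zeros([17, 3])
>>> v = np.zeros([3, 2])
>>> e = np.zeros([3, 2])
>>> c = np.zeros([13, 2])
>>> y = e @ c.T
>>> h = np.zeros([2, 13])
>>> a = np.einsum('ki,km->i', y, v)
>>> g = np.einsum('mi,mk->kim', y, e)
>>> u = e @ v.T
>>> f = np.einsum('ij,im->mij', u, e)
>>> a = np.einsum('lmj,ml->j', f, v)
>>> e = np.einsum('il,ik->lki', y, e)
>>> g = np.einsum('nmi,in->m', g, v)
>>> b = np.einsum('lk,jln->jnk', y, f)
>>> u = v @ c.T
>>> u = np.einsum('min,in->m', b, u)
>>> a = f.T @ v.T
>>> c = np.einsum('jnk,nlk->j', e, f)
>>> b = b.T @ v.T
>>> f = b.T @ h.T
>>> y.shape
(3, 13)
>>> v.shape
(3, 2)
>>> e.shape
(13, 2, 3)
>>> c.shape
(13,)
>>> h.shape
(2, 13)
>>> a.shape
(3, 3, 3)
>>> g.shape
(13,)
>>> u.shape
(2,)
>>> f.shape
(3, 3, 2)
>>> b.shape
(13, 3, 3)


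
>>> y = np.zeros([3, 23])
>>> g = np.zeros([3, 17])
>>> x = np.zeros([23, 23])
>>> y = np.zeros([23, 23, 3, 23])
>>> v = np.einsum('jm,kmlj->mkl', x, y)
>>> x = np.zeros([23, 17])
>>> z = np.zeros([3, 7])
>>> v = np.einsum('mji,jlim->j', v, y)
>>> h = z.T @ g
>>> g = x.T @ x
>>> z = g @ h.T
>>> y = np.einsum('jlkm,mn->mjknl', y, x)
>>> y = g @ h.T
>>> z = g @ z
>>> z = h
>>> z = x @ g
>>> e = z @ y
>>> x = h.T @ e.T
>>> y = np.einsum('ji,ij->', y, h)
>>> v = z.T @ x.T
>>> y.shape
()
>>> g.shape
(17, 17)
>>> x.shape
(17, 23)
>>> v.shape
(17, 17)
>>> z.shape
(23, 17)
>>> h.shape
(7, 17)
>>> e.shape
(23, 7)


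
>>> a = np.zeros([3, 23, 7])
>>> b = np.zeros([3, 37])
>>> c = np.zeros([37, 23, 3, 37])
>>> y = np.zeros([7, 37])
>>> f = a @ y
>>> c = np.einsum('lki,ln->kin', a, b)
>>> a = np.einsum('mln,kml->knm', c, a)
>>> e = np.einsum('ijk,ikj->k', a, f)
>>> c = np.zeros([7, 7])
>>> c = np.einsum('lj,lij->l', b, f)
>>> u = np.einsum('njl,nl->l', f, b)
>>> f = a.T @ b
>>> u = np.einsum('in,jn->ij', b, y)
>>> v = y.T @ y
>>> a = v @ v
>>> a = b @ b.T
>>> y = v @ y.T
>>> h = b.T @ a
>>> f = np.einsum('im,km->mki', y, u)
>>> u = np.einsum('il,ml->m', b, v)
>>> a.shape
(3, 3)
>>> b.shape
(3, 37)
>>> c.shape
(3,)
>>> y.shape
(37, 7)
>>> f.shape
(7, 3, 37)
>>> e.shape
(23,)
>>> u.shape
(37,)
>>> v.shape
(37, 37)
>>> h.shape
(37, 3)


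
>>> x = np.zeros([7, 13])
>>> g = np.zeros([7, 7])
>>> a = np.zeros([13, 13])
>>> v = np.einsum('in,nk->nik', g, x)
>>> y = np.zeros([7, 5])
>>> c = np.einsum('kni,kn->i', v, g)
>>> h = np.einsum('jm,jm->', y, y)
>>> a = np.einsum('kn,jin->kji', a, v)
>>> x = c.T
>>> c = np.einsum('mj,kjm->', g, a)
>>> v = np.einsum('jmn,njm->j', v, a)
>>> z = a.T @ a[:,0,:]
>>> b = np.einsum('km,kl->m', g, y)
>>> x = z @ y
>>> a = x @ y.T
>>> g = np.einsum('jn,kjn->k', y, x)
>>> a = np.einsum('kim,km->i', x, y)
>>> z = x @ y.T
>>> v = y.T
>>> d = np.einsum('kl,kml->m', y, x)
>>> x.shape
(7, 7, 5)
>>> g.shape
(7,)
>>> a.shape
(7,)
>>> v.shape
(5, 7)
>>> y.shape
(7, 5)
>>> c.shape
()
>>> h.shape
()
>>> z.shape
(7, 7, 7)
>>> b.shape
(7,)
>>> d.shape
(7,)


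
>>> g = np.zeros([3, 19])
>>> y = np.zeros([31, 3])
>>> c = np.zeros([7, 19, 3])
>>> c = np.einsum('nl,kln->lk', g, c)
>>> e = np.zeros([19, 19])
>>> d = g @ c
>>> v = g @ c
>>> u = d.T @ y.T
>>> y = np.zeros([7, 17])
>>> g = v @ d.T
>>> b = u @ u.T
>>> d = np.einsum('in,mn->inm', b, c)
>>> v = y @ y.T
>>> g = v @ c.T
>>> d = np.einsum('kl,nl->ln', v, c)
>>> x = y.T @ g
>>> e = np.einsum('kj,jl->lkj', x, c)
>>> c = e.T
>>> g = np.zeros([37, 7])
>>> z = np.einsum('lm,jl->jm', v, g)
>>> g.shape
(37, 7)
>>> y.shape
(7, 17)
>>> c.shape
(19, 17, 7)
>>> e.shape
(7, 17, 19)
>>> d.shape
(7, 19)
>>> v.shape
(7, 7)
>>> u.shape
(7, 31)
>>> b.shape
(7, 7)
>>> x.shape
(17, 19)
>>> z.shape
(37, 7)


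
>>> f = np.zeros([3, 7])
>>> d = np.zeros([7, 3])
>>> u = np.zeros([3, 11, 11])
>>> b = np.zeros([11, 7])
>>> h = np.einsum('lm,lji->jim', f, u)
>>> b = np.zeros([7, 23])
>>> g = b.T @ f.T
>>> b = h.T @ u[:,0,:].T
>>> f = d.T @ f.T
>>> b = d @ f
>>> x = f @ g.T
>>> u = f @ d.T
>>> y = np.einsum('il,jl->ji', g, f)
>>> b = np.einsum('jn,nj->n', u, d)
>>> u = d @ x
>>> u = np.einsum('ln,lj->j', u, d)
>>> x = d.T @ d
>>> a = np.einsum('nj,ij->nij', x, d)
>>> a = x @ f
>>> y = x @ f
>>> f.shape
(3, 3)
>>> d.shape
(7, 3)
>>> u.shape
(3,)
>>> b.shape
(7,)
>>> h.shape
(11, 11, 7)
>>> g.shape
(23, 3)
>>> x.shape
(3, 3)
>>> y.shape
(3, 3)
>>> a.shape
(3, 3)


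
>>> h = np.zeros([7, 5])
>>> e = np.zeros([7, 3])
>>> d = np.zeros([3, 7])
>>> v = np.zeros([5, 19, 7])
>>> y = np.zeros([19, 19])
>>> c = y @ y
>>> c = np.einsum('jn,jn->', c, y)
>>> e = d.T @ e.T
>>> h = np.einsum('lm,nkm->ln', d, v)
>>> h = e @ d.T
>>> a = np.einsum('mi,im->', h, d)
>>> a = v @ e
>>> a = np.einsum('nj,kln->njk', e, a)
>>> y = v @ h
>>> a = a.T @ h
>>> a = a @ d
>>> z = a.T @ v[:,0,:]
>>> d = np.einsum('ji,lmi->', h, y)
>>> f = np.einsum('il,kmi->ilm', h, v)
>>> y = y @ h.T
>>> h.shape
(7, 3)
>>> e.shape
(7, 7)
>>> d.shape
()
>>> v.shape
(5, 19, 7)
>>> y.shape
(5, 19, 7)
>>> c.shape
()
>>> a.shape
(5, 7, 7)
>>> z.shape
(7, 7, 7)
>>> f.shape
(7, 3, 19)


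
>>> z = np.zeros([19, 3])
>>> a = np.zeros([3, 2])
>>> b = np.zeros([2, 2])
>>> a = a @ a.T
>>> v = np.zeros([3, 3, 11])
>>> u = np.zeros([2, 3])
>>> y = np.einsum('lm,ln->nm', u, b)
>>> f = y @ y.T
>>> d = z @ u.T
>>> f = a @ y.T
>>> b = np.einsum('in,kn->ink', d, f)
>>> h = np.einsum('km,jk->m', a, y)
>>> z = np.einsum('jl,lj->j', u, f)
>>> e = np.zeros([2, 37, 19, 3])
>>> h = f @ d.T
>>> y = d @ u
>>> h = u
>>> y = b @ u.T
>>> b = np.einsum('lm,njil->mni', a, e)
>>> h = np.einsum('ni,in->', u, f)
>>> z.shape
(2,)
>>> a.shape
(3, 3)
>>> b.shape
(3, 2, 19)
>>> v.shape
(3, 3, 11)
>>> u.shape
(2, 3)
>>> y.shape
(19, 2, 2)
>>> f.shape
(3, 2)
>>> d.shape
(19, 2)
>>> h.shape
()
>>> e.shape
(2, 37, 19, 3)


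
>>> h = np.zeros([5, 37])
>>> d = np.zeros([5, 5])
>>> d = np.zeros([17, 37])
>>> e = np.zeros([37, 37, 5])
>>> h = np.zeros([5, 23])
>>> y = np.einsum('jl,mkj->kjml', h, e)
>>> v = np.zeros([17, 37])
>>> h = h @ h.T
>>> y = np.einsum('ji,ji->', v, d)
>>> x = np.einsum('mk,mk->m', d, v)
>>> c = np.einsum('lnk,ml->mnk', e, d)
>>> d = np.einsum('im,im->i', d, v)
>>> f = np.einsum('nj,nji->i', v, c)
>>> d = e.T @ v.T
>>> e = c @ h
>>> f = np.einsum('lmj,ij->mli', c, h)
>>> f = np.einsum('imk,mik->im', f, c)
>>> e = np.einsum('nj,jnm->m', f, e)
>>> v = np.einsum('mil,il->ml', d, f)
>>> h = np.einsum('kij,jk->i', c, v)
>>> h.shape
(37,)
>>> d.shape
(5, 37, 17)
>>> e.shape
(5,)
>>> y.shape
()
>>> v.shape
(5, 17)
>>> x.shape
(17,)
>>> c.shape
(17, 37, 5)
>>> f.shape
(37, 17)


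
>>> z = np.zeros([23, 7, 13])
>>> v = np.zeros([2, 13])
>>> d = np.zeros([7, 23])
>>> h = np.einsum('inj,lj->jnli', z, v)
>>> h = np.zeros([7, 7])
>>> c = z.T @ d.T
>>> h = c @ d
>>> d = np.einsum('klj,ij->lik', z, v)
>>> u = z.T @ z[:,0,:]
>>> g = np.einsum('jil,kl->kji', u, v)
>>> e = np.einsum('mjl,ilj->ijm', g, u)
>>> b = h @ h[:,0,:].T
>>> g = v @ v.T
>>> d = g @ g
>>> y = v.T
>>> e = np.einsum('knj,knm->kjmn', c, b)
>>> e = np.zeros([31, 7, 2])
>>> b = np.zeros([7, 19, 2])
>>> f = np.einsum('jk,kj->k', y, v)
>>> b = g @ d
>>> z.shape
(23, 7, 13)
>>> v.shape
(2, 13)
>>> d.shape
(2, 2)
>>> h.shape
(13, 7, 23)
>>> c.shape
(13, 7, 7)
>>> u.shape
(13, 7, 13)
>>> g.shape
(2, 2)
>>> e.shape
(31, 7, 2)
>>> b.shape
(2, 2)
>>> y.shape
(13, 2)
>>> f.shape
(2,)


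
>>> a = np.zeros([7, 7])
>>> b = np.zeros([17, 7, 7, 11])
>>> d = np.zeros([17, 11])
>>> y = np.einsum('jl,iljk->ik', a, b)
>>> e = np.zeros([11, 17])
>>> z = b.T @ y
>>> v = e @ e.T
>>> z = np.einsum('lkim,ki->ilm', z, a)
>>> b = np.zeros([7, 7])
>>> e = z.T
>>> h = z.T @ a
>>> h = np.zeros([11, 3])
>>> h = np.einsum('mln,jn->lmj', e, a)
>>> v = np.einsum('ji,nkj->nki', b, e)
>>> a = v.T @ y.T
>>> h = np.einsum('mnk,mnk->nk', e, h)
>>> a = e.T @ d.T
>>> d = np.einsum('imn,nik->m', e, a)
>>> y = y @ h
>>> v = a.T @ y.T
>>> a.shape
(7, 11, 17)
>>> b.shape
(7, 7)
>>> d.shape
(11,)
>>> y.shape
(17, 7)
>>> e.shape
(11, 11, 7)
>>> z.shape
(7, 11, 11)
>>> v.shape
(17, 11, 17)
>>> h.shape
(11, 7)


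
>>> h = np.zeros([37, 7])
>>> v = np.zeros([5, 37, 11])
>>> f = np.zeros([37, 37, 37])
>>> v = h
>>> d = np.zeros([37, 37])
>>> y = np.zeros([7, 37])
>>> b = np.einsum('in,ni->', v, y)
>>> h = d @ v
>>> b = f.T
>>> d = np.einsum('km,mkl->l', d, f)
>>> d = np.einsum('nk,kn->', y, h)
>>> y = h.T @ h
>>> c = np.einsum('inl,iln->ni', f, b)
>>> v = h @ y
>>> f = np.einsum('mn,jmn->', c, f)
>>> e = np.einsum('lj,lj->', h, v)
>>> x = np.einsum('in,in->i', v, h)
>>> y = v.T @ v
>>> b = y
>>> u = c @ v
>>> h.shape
(37, 7)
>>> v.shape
(37, 7)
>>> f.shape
()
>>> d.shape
()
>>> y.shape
(7, 7)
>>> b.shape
(7, 7)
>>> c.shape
(37, 37)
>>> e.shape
()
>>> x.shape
(37,)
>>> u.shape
(37, 7)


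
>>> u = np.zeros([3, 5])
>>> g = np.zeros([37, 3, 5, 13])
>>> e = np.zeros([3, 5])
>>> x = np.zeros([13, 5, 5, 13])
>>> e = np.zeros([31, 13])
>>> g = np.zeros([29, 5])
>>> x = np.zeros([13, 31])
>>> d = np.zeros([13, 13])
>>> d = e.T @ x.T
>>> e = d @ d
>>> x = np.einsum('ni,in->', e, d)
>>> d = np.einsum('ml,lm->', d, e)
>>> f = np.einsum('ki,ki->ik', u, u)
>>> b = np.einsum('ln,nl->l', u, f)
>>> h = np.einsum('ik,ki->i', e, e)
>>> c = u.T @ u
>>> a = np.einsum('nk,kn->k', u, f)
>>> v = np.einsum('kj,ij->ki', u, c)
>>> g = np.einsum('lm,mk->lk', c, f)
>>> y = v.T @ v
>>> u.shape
(3, 5)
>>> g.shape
(5, 3)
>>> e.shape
(13, 13)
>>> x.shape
()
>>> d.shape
()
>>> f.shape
(5, 3)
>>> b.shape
(3,)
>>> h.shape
(13,)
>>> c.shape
(5, 5)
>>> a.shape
(5,)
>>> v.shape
(3, 5)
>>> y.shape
(5, 5)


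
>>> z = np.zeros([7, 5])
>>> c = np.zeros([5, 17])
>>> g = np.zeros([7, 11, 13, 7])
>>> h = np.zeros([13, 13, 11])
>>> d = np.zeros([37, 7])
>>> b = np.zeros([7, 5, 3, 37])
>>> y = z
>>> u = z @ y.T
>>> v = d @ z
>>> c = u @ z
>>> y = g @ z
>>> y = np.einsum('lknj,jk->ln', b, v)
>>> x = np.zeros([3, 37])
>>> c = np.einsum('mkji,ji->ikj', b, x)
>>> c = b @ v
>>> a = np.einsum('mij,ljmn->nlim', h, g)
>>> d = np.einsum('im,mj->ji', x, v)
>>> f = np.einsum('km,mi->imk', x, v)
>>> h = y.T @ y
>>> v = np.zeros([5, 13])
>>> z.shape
(7, 5)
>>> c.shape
(7, 5, 3, 5)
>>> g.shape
(7, 11, 13, 7)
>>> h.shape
(3, 3)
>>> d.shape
(5, 3)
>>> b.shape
(7, 5, 3, 37)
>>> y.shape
(7, 3)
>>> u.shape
(7, 7)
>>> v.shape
(5, 13)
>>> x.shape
(3, 37)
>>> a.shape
(7, 7, 13, 13)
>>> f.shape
(5, 37, 3)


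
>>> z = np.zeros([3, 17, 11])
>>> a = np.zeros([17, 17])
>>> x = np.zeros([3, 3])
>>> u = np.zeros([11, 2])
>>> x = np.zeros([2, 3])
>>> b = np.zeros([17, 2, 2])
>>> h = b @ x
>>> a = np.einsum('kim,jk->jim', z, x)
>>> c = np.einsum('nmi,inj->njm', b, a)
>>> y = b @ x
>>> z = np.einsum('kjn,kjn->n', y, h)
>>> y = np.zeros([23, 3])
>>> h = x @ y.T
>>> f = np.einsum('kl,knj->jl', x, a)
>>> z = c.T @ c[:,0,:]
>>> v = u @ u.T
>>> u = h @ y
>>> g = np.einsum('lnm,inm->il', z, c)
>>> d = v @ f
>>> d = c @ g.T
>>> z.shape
(2, 11, 2)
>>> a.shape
(2, 17, 11)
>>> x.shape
(2, 3)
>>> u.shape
(2, 3)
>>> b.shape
(17, 2, 2)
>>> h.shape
(2, 23)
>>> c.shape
(17, 11, 2)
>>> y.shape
(23, 3)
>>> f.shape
(11, 3)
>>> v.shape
(11, 11)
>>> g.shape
(17, 2)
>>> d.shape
(17, 11, 17)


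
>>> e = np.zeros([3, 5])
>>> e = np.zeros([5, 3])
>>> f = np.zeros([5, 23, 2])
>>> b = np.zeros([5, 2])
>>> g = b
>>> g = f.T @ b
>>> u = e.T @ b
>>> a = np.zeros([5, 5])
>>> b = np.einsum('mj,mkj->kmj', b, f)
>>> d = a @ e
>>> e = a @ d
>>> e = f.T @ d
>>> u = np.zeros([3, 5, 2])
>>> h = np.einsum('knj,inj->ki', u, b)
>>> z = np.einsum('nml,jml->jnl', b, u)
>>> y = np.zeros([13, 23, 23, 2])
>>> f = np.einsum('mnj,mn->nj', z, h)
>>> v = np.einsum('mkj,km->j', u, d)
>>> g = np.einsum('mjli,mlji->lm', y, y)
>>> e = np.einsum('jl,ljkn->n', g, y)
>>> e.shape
(2,)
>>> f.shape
(23, 2)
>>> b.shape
(23, 5, 2)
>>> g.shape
(23, 13)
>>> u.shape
(3, 5, 2)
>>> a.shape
(5, 5)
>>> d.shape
(5, 3)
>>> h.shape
(3, 23)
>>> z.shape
(3, 23, 2)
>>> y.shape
(13, 23, 23, 2)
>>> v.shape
(2,)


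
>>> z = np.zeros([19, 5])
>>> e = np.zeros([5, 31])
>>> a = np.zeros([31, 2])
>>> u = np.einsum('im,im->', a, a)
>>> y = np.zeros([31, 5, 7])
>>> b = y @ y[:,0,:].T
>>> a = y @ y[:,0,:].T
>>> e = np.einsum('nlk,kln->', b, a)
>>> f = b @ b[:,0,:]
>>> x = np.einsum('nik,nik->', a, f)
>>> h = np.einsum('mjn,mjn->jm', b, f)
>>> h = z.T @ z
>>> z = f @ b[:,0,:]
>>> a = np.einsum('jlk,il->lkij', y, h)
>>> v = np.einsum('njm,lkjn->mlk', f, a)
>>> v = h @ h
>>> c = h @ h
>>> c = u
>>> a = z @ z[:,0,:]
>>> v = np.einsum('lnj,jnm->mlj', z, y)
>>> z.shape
(31, 5, 31)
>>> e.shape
()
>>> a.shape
(31, 5, 31)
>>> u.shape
()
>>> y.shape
(31, 5, 7)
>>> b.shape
(31, 5, 31)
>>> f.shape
(31, 5, 31)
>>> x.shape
()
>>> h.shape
(5, 5)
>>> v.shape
(7, 31, 31)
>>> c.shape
()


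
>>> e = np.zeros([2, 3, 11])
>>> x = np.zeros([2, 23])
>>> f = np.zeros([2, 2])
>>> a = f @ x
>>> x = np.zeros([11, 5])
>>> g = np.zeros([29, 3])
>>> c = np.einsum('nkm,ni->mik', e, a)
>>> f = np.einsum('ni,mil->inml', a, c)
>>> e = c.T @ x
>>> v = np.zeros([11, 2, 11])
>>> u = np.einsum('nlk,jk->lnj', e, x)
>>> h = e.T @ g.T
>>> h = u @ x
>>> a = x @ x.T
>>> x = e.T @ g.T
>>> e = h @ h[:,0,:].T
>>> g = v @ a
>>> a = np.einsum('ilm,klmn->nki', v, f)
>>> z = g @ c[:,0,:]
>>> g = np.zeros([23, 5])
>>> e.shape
(23, 3, 23)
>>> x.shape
(5, 23, 29)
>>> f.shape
(23, 2, 11, 3)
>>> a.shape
(3, 23, 11)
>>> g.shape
(23, 5)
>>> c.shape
(11, 23, 3)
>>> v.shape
(11, 2, 11)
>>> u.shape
(23, 3, 11)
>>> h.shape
(23, 3, 5)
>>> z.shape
(11, 2, 3)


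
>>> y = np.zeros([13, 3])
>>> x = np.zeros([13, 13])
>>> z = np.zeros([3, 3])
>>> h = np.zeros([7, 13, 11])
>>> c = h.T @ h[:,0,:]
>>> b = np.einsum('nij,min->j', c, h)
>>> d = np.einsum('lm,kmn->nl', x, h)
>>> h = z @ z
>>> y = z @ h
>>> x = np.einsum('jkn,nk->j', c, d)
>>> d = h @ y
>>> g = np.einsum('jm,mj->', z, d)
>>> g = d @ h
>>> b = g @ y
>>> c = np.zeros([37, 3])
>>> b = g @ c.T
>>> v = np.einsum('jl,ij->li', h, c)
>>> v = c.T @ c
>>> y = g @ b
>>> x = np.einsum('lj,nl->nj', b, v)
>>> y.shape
(3, 37)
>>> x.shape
(3, 37)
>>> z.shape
(3, 3)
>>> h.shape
(3, 3)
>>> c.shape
(37, 3)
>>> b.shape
(3, 37)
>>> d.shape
(3, 3)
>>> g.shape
(3, 3)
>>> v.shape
(3, 3)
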